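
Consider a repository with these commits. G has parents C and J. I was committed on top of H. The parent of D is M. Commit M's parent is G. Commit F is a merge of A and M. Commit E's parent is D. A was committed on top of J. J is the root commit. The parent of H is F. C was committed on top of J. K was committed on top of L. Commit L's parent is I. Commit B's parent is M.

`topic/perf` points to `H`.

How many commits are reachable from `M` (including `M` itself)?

4

Walking parent pointers from M: reachable set = {C, G, J, M}.
That is 4 commits.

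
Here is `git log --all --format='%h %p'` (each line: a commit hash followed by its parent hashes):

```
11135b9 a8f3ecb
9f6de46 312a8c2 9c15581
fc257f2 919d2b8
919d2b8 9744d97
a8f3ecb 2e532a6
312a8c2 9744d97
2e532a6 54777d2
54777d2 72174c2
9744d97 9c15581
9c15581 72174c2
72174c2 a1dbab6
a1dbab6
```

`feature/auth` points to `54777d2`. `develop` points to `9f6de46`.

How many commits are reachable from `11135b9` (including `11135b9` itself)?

6

Walking parent pointers from 11135b9: reachable set = {11135b9, 2e532a6, 54777d2, 72174c2, a1dbab6, a8f3ecb}.
That is 6 commits.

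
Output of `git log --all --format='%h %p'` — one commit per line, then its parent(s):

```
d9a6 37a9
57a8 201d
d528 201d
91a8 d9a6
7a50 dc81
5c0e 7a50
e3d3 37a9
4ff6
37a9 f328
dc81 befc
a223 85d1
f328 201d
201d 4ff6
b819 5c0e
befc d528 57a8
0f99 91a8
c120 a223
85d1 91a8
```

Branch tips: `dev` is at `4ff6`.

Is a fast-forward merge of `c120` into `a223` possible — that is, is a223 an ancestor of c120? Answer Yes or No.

A fast-forward from a223 to c120 is possible iff a223 is an ancestor of c120.
Ancestors of c120: {201d, 37a9, 4ff6, 85d1, 91a8, a223, c120, d9a6, f328}.
a223 is among them, so fast-forward is possible.

Yes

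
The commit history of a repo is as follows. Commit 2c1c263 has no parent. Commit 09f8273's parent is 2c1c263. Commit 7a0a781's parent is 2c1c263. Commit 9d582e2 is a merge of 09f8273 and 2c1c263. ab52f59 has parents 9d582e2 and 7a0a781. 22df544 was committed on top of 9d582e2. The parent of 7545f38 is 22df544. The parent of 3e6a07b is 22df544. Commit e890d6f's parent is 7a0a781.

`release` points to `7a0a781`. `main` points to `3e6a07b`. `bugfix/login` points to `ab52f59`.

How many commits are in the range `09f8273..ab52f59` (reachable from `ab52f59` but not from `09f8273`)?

3

Reachable from ab52f59: {09f8273, 2c1c263, 7a0a781, 9d582e2, ab52f59}.
Reachable from 09f8273: {09f8273, 2c1c263}.
In ab52f59's history but not 09f8273's: {7a0a781, 9d582e2, ab52f59} — 3 commits.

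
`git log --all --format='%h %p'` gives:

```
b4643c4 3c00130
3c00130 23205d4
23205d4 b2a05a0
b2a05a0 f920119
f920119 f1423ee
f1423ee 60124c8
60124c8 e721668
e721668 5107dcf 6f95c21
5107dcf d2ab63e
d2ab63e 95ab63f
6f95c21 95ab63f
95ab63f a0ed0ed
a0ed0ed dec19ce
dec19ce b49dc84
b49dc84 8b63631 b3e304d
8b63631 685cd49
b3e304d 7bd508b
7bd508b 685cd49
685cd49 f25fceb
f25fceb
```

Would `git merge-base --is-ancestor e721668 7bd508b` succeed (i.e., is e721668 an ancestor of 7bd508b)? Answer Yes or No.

Ancestors of 7bd508b: {685cd49, 7bd508b, f25fceb}.
e721668 is not in that set, so it is not an ancestor of 7bd508b.

No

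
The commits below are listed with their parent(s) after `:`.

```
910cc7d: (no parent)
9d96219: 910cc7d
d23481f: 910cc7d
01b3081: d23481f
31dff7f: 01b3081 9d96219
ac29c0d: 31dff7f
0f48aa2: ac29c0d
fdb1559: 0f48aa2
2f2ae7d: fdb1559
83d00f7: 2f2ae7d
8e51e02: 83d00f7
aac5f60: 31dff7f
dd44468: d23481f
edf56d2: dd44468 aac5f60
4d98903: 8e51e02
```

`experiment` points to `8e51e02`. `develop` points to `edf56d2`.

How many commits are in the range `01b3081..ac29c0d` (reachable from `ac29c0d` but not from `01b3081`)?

3

Reachable from ac29c0d: {01b3081, 31dff7f, 910cc7d, 9d96219, ac29c0d, d23481f}.
Reachable from 01b3081: {01b3081, 910cc7d, d23481f}.
In ac29c0d's history but not 01b3081's: {31dff7f, 9d96219, ac29c0d} — 3 commits.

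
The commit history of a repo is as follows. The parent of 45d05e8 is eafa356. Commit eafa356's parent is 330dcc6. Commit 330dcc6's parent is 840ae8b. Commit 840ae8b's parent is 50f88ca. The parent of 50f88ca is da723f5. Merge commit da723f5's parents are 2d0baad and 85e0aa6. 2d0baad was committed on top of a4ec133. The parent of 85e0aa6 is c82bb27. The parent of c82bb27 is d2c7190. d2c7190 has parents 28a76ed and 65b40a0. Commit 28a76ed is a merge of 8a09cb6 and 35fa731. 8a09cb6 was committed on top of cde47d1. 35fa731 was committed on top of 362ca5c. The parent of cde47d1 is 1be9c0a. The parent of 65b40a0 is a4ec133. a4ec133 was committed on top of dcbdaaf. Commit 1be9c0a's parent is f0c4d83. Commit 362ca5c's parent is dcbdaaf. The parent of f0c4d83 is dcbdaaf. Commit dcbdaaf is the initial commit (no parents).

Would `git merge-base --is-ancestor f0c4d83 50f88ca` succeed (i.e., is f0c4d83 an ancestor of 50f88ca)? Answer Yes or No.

Yes

Ancestors of 50f88ca (commits reachable by following parents): {1be9c0a, 28a76ed, 2d0baad, 35fa731, 362ca5c, 50f88ca, 65b40a0, 85e0aa6, 8a09cb6, a4ec133, c82bb27, cde47d1, d2c7190, da723f5, dcbdaaf, f0c4d83}.
f0c4d83 is in that set, so it is an ancestor of 50f88ca.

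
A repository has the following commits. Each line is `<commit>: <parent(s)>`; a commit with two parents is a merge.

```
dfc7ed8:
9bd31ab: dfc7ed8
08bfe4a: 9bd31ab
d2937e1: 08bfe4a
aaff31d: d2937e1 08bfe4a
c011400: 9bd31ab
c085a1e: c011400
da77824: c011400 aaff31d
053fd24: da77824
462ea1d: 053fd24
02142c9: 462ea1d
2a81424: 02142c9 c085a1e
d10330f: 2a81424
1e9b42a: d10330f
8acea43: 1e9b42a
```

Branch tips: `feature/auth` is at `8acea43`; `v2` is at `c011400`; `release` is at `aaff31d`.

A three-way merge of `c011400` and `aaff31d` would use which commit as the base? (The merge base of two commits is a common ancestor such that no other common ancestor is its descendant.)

Ancestors of c011400: {9bd31ab, c011400, dfc7ed8}.
Ancestors of aaff31d: {08bfe4a, 9bd31ab, aaff31d, d2937e1, dfc7ed8}.
Common ancestors: {9bd31ab, dfc7ed8}.
Among these, 9bd31ab is not an ancestor of any other common ancestor — it is the merge base.

9bd31ab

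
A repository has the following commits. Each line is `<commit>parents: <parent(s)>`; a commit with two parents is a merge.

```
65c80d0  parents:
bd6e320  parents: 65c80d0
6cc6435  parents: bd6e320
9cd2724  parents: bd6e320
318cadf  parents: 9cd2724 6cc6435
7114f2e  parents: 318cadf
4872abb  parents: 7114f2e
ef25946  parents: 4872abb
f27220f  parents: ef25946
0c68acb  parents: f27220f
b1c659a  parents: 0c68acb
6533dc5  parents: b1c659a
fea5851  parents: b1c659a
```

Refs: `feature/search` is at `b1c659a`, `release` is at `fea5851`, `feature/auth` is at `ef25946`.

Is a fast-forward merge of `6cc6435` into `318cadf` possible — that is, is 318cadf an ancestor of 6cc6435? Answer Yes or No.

A fast-forward from 318cadf to 6cc6435 is possible iff 318cadf is an ancestor of 6cc6435.
Ancestors of 6cc6435: {65c80d0, 6cc6435, bd6e320}.
318cadf is not among them, so fast-forward is not possible.

No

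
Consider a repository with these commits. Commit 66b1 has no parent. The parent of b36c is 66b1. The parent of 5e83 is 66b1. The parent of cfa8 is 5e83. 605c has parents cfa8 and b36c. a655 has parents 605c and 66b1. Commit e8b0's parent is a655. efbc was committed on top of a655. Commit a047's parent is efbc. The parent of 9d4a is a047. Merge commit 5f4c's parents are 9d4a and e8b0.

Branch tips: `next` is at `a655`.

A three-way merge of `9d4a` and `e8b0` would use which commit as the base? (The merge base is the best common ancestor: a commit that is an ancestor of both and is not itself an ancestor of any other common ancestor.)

a655

Ancestors of 9d4a: {5e83, 605c, 66b1, 9d4a, a047, a655, b36c, cfa8, efbc}.
Ancestors of e8b0: {5e83, 605c, 66b1, a655, b36c, cfa8, e8b0}.
Common ancestors: {5e83, 605c, 66b1, a655, b36c, cfa8}.
Among these, a655 is not an ancestor of any other common ancestor — it is the merge base.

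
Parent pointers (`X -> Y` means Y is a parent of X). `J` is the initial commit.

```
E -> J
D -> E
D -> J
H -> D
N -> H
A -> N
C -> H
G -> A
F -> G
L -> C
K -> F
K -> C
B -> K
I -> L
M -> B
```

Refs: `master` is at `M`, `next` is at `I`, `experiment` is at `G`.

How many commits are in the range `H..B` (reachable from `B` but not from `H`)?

7

Reachable from B: {A, B, C, D, E, F, G, H, J, K, N}.
Reachable from H: {D, E, H, J}.
In B's history but not H's: {A, B, C, F, G, K, N} — 7 commits.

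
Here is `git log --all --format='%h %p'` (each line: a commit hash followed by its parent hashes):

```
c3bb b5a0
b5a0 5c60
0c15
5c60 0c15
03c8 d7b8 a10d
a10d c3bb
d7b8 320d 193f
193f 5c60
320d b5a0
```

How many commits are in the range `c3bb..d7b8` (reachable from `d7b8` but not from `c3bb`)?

3

Reachable from d7b8: {0c15, 193f, 320d, 5c60, b5a0, d7b8}.
Reachable from c3bb: {0c15, 5c60, b5a0, c3bb}.
In d7b8's history but not c3bb's: {193f, 320d, d7b8} — 3 commits.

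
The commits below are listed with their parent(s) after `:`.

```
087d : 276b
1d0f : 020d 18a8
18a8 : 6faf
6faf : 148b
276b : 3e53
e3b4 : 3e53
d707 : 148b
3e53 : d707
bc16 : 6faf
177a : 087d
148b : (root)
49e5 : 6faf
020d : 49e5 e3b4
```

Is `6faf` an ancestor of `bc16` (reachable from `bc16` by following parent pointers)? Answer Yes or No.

Yes

Ancestors of bc16 (commits reachable by following parents): {148b, 6faf, bc16}.
6faf is in that set, so it is an ancestor of bc16.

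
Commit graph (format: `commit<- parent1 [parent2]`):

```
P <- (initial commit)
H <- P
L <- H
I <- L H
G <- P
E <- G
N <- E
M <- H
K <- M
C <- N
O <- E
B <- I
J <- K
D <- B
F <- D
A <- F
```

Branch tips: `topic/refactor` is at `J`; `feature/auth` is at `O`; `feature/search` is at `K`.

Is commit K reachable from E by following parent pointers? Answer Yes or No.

Ancestors of E: {E, G, P}.
K is not in that set, so it is not an ancestor of E.

No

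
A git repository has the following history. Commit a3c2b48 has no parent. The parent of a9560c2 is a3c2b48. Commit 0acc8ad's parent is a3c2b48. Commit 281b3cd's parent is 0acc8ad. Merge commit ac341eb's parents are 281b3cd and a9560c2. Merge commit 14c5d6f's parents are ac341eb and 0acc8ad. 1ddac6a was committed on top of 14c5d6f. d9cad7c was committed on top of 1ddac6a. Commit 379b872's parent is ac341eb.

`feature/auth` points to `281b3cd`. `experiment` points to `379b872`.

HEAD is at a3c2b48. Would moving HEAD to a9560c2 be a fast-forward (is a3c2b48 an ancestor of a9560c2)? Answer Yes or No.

A fast-forward from a3c2b48 to a9560c2 is possible iff a3c2b48 is an ancestor of a9560c2.
Ancestors of a9560c2: {a3c2b48, a9560c2}.
a3c2b48 is among them, so fast-forward is possible.

Yes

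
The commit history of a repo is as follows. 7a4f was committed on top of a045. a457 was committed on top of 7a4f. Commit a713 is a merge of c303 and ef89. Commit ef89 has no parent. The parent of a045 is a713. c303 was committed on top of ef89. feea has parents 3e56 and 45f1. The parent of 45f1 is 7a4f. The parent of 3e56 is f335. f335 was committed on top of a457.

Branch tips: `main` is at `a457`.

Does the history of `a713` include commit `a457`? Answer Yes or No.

Ancestors of a713: {a713, c303, ef89}.
a457 is not in that set, so it is not an ancestor of a713.

No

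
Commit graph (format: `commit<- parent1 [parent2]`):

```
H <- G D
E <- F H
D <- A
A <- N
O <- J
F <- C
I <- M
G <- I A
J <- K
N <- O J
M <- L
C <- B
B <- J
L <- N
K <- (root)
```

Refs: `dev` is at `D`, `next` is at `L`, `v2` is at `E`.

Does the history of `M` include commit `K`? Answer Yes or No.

Ancestors of M (commits reachable by following parents): {J, K, L, M, N, O}.
K is in that set, so it is an ancestor of M.

Yes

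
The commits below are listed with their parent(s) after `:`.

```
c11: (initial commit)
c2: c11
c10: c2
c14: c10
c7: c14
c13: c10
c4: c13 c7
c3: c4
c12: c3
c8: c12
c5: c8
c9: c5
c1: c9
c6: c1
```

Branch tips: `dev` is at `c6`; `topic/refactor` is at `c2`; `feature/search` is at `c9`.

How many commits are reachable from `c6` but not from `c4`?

7

Reachable from c6: {c1, c10, c11, c12, c13, c14, c2, c3, c4, c5, c6, c7, c8, c9}.
Reachable from c4: {c10, c11, c13, c14, c2, c4, c7}.
In c6's history but not c4's: {c1, c12, c3, c5, c6, c8, c9} — 7 commits.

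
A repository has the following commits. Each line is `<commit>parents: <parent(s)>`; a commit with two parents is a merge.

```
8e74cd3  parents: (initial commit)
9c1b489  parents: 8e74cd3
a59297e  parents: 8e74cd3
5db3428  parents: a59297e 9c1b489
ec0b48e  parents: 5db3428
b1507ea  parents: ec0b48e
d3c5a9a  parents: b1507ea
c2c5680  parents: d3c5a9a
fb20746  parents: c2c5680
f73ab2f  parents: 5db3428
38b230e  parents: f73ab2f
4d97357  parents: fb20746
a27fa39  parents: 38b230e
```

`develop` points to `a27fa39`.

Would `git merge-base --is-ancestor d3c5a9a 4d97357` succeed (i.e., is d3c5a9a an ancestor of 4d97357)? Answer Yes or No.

Ancestors of 4d97357 (commits reachable by following parents): {4d97357, 5db3428, 8e74cd3, 9c1b489, a59297e, b1507ea, c2c5680, d3c5a9a, ec0b48e, fb20746}.
d3c5a9a is in that set, so it is an ancestor of 4d97357.

Yes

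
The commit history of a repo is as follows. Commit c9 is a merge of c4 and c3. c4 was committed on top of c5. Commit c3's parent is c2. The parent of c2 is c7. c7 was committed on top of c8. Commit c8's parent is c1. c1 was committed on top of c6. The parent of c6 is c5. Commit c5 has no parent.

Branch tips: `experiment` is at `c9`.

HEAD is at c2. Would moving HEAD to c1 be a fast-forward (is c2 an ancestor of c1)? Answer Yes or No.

A fast-forward from c2 to c1 is possible iff c2 is an ancestor of c1.
Ancestors of c1: {c1, c5, c6}.
c2 is not among them, so fast-forward is not possible.

No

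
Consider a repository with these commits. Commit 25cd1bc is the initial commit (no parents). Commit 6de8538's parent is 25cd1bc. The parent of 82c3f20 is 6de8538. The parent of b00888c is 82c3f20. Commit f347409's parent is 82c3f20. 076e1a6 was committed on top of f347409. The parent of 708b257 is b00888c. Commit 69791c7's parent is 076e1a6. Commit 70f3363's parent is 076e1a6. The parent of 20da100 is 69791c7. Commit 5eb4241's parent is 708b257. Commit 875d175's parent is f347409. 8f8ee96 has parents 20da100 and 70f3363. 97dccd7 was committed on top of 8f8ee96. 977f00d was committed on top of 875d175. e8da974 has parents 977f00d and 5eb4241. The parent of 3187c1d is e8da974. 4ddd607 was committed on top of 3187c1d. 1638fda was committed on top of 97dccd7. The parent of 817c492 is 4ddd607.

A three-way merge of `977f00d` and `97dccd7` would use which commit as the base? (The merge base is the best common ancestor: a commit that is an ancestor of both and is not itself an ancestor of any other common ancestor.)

f347409

Ancestors of 977f00d: {25cd1bc, 6de8538, 82c3f20, 875d175, 977f00d, f347409}.
Ancestors of 97dccd7: {076e1a6, 20da100, 25cd1bc, 69791c7, 6de8538, 70f3363, 82c3f20, 8f8ee96, 97dccd7, f347409}.
Common ancestors: {25cd1bc, 6de8538, 82c3f20, f347409}.
Among these, f347409 is not an ancestor of any other common ancestor — it is the merge base.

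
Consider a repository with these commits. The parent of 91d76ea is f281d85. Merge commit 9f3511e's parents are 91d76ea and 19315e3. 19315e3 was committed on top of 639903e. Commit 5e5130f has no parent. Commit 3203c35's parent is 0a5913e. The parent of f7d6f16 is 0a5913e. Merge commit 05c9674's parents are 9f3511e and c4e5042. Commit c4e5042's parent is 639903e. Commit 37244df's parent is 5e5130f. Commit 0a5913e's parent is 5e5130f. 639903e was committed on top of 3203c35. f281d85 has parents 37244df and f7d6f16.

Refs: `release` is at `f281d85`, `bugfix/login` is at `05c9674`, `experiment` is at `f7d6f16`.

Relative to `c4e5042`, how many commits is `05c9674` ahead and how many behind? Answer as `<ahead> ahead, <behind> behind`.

Reachable from 05c9674: {05c9674, 0a5913e, 19315e3, 3203c35, 37244df, 5e5130f, 639903e, 91d76ea, 9f3511e, c4e5042, f281d85, f7d6f16}.
Reachable from c4e5042: {0a5913e, 3203c35, 5e5130f, 639903e, c4e5042}.
Only in 05c9674's history (ahead): {05c9674, 19315e3, 37244df, 91d76ea, 9f3511e, f281d85, f7d6f16} — 7.
Only in c4e5042's history (behind): {} — 0.

7 ahead, 0 behind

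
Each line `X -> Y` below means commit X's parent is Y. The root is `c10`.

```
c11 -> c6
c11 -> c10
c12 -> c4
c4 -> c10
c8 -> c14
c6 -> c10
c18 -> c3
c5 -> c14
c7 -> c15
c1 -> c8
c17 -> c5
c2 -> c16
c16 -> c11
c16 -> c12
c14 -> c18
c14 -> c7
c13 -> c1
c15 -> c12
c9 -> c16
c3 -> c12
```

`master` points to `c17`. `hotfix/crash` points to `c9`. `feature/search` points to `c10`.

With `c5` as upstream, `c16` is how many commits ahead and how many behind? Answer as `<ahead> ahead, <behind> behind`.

Reachable from c16: {c10, c11, c12, c16, c4, c6}.
Reachable from c5: {c10, c12, c14, c15, c18, c3, c4, c5, c7}.
Only in c16's history (ahead): {c11, c16, c6} — 3.
Only in c5's history (behind): {c14, c15, c18, c3, c5, c7} — 6.

3 ahead, 6 behind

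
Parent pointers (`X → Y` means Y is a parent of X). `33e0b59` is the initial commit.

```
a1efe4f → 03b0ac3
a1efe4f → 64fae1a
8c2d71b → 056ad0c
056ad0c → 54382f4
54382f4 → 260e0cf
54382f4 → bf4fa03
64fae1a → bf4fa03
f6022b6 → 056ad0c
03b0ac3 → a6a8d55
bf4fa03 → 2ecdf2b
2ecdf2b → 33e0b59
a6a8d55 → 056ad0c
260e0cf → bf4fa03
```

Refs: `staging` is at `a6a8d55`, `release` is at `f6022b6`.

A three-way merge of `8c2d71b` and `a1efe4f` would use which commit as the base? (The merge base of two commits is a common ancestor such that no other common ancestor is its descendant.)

056ad0c

Ancestors of 8c2d71b: {056ad0c, 260e0cf, 2ecdf2b, 33e0b59, 54382f4, 8c2d71b, bf4fa03}.
Ancestors of a1efe4f: {03b0ac3, 056ad0c, 260e0cf, 2ecdf2b, 33e0b59, 54382f4, 64fae1a, a1efe4f, a6a8d55, bf4fa03}.
Common ancestors: {056ad0c, 260e0cf, 2ecdf2b, 33e0b59, 54382f4, bf4fa03}.
Among these, 056ad0c is not an ancestor of any other common ancestor — it is the merge base.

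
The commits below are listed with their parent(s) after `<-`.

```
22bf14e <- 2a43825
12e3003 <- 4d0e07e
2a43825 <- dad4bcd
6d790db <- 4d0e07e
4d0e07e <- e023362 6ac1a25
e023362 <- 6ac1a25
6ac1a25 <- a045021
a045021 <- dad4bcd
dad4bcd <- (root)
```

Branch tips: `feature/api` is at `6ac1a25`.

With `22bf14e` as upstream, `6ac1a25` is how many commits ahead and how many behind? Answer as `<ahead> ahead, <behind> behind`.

2 ahead, 2 behind

Reachable from 6ac1a25: {6ac1a25, a045021, dad4bcd}.
Reachable from 22bf14e: {22bf14e, 2a43825, dad4bcd}.
Only in 6ac1a25's history (ahead): {6ac1a25, a045021} — 2.
Only in 22bf14e's history (behind): {22bf14e, 2a43825} — 2.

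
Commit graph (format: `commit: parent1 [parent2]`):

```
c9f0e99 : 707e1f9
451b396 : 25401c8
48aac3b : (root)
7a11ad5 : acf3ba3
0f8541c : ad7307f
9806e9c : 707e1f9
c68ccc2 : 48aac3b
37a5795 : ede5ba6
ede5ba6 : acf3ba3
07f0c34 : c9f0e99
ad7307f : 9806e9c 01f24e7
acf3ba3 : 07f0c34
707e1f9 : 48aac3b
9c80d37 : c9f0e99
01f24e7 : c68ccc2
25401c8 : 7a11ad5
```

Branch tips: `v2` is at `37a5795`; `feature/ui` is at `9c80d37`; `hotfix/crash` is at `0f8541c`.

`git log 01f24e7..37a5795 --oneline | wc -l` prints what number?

Reachable from 37a5795: {07f0c34, 37a5795, 48aac3b, 707e1f9, acf3ba3, c9f0e99, ede5ba6}.
Reachable from 01f24e7: {01f24e7, 48aac3b, c68ccc2}.
In 37a5795's history but not 01f24e7's: {07f0c34, 37a5795, 707e1f9, acf3ba3, c9f0e99, ede5ba6} — 6 commits.

6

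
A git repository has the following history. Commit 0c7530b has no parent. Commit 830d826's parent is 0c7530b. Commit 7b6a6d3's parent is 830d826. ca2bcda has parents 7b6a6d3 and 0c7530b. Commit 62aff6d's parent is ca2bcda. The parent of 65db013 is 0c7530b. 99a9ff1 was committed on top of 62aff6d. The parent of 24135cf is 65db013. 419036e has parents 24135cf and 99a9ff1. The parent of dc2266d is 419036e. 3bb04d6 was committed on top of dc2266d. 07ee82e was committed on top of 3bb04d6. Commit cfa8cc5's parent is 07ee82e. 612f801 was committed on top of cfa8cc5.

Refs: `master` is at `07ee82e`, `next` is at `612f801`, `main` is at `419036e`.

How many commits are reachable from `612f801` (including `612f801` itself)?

Walking parent pointers from 612f801: reachable set = {07ee82e, 0c7530b, 24135cf, 3bb04d6, 419036e, 612f801, 62aff6d, 65db013, 7b6a6d3, 830d826, 99a9ff1, ca2bcda, cfa8cc5, dc2266d}.
That is 14 commits.

14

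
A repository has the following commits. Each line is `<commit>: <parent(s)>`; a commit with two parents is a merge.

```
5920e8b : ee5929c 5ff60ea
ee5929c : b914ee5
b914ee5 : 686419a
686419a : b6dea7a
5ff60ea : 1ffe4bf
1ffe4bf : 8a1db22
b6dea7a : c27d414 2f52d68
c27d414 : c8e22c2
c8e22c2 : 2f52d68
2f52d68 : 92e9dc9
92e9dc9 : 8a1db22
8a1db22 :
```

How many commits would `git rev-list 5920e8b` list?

Walking parent pointers from 5920e8b: reachable set = {1ffe4bf, 2f52d68, 5920e8b, 5ff60ea, 686419a, 8a1db22, 92e9dc9, b6dea7a, b914ee5, c27d414, c8e22c2, ee5929c}.
That is 12 commits.

12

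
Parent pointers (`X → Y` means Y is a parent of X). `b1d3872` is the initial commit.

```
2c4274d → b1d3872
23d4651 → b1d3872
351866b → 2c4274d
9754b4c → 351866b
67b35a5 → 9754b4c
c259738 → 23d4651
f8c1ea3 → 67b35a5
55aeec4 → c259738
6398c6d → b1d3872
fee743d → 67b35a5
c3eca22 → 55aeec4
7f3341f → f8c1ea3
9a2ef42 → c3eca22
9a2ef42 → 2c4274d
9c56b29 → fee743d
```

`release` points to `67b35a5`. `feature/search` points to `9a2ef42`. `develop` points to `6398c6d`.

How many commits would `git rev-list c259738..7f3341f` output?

Reachable from 7f3341f: {2c4274d, 351866b, 67b35a5, 7f3341f, 9754b4c, b1d3872, f8c1ea3}.
Reachable from c259738: {23d4651, b1d3872, c259738}.
In 7f3341f's history but not c259738's: {2c4274d, 351866b, 67b35a5, 7f3341f, 9754b4c, f8c1ea3} — 6 commits.

6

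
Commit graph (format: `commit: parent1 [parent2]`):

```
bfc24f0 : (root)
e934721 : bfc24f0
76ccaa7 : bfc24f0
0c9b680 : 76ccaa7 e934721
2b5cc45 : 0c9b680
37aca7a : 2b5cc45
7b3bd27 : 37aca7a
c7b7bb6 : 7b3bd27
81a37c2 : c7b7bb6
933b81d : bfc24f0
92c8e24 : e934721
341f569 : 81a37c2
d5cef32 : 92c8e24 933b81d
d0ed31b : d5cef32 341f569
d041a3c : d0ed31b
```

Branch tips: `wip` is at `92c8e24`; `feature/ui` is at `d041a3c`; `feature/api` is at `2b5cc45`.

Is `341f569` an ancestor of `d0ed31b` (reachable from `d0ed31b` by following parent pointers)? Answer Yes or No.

Yes

Ancestors of d0ed31b (commits reachable by following parents): {0c9b680, 2b5cc45, 341f569, 37aca7a, 76ccaa7, 7b3bd27, 81a37c2, 92c8e24, 933b81d, bfc24f0, c7b7bb6, d0ed31b, d5cef32, e934721}.
341f569 is in that set, so it is an ancestor of d0ed31b.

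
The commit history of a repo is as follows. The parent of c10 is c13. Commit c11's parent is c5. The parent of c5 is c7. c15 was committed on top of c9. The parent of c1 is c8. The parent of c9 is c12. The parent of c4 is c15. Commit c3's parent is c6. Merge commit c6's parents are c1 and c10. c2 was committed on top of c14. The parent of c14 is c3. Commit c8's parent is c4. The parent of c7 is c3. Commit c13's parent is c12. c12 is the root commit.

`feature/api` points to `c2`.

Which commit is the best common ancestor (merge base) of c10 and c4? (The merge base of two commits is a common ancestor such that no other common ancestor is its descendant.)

Ancestors of c10: {c10, c12, c13}.
Ancestors of c4: {c12, c15, c4, c9}.
Common ancestors: {c12}.
The only common ancestor is c12, so it is the merge base.

c12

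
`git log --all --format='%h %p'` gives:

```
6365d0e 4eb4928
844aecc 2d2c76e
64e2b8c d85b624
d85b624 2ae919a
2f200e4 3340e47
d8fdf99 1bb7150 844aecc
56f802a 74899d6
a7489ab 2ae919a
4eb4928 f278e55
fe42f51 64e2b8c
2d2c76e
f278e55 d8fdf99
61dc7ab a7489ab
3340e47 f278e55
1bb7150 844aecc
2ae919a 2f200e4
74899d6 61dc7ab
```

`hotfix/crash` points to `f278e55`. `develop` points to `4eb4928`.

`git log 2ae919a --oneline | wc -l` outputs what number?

Walking parent pointers from 2ae919a: reachable set = {1bb7150, 2ae919a, 2d2c76e, 2f200e4, 3340e47, 844aecc, d8fdf99, f278e55}.
That is 8 commits.

8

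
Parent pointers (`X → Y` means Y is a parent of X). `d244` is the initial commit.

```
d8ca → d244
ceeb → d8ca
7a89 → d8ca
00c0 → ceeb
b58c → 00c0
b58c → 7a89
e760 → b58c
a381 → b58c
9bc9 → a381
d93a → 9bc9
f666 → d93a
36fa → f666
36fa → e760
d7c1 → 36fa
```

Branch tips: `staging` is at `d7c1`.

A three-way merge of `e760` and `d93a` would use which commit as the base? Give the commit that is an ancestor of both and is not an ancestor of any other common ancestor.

b58c

Ancestors of e760: {00c0, 7a89, b58c, ceeb, d244, d8ca, e760}.
Ancestors of d93a: {00c0, 7a89, 9bc9, a381, b58c, ceeb, d244, d8ca, d93a}.
Common ancestors: {00c0, 7a89, b58c, ceeb, d244, d8ca}.
Among these, b58c is not an ancestor of any other common ancestor — it is the merge base.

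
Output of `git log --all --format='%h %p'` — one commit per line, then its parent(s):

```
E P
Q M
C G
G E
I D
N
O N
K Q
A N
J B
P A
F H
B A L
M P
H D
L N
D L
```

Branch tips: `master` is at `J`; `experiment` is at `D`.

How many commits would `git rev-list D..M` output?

3

Reachable from M: {A, M, N, P}.
Reachable from D: {D, L, N}.
In M's history but not D's: {A, M, P} — 3 commits.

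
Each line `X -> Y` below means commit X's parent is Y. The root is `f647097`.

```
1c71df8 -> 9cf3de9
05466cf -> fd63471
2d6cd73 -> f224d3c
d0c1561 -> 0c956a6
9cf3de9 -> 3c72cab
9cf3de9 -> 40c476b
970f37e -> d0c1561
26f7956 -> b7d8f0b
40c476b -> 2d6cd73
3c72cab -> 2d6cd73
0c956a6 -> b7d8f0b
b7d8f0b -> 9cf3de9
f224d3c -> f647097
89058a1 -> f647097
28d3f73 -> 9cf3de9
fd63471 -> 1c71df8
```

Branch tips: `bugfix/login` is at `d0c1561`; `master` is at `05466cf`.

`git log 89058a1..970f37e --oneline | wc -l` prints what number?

Reachable from 970f37e: {0c956a6, 2d6cd73, 3c72cab, 40c476b, 970f37e, 9cf3de9, b7d8f0b, d0c1561, f224d3c, f647097}.
Reachable from 89058a1: {89058a1, f647097}.
In 970f37e's history but not 89058a1's: {0c956a6, 2d6cd73, 3c72cab, 40c476b, 970f37e, 9cf3de9, b7d8f0b, d0c1561, f224d3c} — 9 commits.

9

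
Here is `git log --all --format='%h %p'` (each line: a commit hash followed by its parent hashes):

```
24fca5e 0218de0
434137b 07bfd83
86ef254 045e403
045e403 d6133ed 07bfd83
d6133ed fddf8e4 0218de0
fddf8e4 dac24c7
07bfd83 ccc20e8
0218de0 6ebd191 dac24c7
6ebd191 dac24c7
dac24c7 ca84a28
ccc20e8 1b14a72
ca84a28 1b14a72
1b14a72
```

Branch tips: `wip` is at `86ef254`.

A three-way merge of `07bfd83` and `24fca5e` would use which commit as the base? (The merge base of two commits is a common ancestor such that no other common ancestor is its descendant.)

Ancestors of 07bfd83: {07bfd83, 1b14a72, ccc20e8}.
Ancestors of 24fca5e: {0218de0, 1b14a72, 24fca5e, 6ebd191, ca84a28, dac24c7}.
Common ancestors: {1b14a72}.
The only common ancestor is 1b14a72, so it is the merge base.

1b14a72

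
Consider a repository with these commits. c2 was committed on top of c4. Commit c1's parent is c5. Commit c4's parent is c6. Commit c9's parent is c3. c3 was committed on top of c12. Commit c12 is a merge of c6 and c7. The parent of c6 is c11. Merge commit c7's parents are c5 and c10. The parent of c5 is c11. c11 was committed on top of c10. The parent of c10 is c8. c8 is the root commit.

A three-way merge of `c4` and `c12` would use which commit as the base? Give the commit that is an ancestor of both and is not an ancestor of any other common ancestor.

Ancestors of c4: {c10, c11, c4, c6, c8}.
Ancestors of c12: {c10, c11, c12, c5, c6, c7, c8}.
Common ancestors: {c10, c11, c6, c8}.
Among these, c6 is not an ancestor of any other common ancestor — it is the merge base.

c6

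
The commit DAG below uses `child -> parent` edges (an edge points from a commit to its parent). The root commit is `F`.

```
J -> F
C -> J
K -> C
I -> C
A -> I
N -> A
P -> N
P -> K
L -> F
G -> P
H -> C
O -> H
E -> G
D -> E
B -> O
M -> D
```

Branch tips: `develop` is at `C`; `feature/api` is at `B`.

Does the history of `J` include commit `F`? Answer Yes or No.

Yes

Ancestors of J (commits reachable by following parents): {F, J}.
F is in that set, so it is an ancestor of J.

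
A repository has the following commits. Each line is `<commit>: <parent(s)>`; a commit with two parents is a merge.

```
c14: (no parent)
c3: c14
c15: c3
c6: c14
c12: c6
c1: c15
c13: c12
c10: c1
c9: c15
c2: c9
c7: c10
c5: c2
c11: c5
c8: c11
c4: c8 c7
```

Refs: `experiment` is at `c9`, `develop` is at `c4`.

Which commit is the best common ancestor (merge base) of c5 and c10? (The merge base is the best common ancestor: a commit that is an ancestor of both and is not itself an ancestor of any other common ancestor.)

Ancestors of c5: {c14, c15, c2, c3, c5, c9}.
Ancestors of c10: {c1, c10, c14, c15, c3}.
Common ancestors: {c14, c15, c3}.
Among these, c15 is not an ancestor of any other common ancestor — it is the merge base.

c15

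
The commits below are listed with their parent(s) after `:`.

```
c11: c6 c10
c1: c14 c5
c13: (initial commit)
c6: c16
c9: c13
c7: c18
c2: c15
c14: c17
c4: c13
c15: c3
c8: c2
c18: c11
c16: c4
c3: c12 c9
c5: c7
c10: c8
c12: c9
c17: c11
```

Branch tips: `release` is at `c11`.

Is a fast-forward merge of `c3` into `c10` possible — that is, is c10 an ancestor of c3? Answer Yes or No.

A fast-forward from c10 to c3 is possible iff c10 is an ancestor of c3.
Ancestors of c3: {c12, c13, c3, c9}.
c10 is not among them, so fast-forward is not possible.

No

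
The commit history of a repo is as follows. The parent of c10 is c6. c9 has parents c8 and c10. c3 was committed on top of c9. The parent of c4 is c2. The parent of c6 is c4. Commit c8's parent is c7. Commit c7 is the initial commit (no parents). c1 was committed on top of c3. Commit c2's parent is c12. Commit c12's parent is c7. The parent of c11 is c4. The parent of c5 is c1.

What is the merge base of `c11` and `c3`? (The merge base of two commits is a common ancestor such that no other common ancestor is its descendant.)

c4

Ancestors of c11: {c11, c12, c2, c4, c7}.
Ancestors of c3: {c10, c12, c2, c3, c4, c6, c7, c8, c9}.
Common ancestors: {c12, c2, c4, c7}.
Among these, c4 is not an ancestor of any other common ancestor — it is the merge base.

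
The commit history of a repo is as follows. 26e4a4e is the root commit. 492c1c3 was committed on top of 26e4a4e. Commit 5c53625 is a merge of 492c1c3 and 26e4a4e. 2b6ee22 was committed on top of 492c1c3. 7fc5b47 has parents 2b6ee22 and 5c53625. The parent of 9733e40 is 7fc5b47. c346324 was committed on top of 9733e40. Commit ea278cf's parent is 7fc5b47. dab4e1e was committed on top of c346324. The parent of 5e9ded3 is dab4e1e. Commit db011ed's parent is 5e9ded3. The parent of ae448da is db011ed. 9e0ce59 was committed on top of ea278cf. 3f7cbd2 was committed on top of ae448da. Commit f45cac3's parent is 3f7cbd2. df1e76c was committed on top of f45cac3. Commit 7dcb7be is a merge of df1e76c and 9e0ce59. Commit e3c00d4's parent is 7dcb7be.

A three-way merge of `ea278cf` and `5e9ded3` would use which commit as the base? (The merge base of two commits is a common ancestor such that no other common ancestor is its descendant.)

Ancestors of ea278cf: {26e4a4e, 2b6ee22, 492c1c3, 5c53625, 7fc5b47, ea278cf}.
Ancestors of 5e9ded3: {26e4a4e, 2b6ee22, 492c1c3, 5c53625, 5e9ded3, 7fc5b47, 9733e40, c346324, dab4e1e}.
Common ancestors: {26e4a4e, 2b6ee22, 492c1c3, 5c53625, 7fc5b47}.
Among these, 7fc5b47 is not an ancestor of any other common ancestor — it is the merge base.

7fc5b47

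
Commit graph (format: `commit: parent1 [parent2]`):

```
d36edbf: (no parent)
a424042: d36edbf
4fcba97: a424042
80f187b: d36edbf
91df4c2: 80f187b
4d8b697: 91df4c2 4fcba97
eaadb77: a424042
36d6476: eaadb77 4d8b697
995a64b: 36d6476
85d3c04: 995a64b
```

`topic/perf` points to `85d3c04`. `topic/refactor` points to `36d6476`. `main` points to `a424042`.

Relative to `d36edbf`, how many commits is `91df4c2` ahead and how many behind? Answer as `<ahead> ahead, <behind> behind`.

Reachable from 91df4c2: {80f187b, 91df4c2, d36edbf}.
Reachable from d36edbf: {d36edbf}.
Only in 91df4c2's history (ahead): {80f187b, 91df4c2} — 2.
Only in d36edbf's history (behind): {} — 0.

2 ahead, 0 behind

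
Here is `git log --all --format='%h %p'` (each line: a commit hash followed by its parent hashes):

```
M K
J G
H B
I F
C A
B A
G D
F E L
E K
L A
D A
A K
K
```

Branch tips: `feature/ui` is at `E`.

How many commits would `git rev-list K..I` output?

Reachable from I: {A, E, F, I, K, L}.
Reachable from K: {K}.
In I's history but not K's: {A, E, F, I, L} — 5 commits.

5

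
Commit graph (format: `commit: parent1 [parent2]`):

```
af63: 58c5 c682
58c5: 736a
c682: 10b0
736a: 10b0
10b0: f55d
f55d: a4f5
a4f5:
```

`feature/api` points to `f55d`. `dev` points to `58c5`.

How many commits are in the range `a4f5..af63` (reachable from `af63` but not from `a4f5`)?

6

Reachable from af63: {10b0, 58c5, 736a, a4f5, af63, c682, f55d}.
Reachable from a4f5: {a4f5}.
In af63's history but not a4f5's: {10b0, 58c5, 736a, af63, c682, f55d} — 6 commits.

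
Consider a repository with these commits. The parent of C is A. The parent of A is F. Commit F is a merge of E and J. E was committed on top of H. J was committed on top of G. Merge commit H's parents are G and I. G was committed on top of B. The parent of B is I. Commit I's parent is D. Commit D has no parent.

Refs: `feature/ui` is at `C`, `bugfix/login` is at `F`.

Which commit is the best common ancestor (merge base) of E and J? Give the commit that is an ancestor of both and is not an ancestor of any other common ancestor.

G

Ancestors of E: {B, D, E, G, H, I}.
Ancestors of J: {B, D, G, I, J}.
Common ancestors: {B, D, G, I}.
Among these, G is not an ancestor of any other common ancestor — it is the merge base.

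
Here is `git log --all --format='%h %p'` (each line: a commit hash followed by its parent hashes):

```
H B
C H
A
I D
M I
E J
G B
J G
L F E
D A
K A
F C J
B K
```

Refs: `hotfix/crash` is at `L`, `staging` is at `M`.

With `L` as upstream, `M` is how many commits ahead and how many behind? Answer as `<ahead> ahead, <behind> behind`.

3 ahead, 9 behind

Reachable from M: {A, D, I, M}.
Reachable from L: {A, B, C, E, F, G, H, J, K, L}.
Only in M's history (ahead): {D, I, M} — 3.
Only in L's history (behind): {B, C, E, F, G, H, J, K, L} — 9.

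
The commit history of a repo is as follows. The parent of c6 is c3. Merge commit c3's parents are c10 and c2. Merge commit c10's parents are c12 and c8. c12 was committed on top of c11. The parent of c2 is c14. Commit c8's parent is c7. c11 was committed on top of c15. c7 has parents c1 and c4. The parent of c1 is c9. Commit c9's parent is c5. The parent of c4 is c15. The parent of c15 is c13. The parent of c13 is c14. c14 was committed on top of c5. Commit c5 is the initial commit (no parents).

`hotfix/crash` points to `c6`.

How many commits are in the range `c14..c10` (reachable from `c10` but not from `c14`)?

10

Reachable from c10: {c1, c10, c11, c12, c13, c14, c15, c4, c5, c7, c8, c9}.
Reachable from c14: {c14, c5}.
In c10's history but not c14's: {c1, c10, c11, c12, c13, c15, c4, c7, c8, c9} — 10 commits.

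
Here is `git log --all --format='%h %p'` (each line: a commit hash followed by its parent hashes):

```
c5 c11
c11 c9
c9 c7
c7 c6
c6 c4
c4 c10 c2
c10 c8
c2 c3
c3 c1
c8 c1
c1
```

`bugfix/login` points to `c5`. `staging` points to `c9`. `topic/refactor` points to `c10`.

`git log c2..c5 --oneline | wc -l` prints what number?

Reachable from c5: {c1, c10, c11, c2, c3, c4, c5, c6, c7, c8, c9}.
Reachable from c2: {c1, c2, c3}.
In c5's history but not c2's: {c10, c11, c4, c5, c6, c7, c8, c9} — 8 commits.

8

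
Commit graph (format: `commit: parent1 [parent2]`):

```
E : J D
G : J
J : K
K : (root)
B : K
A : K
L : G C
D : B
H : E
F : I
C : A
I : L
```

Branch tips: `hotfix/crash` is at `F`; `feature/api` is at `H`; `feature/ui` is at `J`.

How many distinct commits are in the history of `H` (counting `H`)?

6

Walking parent pointers from H: reachable set = {B, D, E, H, J, K}.
That is 6 commits.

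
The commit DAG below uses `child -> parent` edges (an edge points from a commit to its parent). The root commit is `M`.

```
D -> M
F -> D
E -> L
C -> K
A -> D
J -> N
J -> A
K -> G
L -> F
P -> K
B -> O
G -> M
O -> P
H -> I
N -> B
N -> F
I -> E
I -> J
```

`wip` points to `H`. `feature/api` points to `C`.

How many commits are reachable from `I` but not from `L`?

10

Reachable from I: {A, B, D, E, F, G, I, J, K, L, M, N, O, P}.
Reachable from L: {D, F, L, M}.
In I's history but not L's: {A, B, E, G, I, J, K, N, O, P} — 10 commits.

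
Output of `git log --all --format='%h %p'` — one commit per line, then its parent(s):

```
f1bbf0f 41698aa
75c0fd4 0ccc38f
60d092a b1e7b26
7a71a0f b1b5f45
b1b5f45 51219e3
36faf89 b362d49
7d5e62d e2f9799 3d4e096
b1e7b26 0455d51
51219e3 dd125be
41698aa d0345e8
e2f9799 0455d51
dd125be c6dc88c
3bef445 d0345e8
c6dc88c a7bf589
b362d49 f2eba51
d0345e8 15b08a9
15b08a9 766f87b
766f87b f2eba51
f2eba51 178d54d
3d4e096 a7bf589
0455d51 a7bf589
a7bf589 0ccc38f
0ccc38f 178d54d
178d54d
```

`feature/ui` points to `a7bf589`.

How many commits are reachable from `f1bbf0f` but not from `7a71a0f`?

6

Reachable from f1bbf0f: {15b08a9, 178d54d, 41698aa, 766f87b, d0345e8, f1bbf0f, f2eba51}.
Reachable from 7a71a0f: {0ccc38f, 178d54d, 51219e3, 7a71a0f, a7bf589, b1b5f45, c6dc88c, dd125be}.
In f1bbf0f's history but not 7a71a0f's: {15b08a9, 41698aa, 766f87b, d0345e8, f1bbf0f, f2eba51} — 6 commits.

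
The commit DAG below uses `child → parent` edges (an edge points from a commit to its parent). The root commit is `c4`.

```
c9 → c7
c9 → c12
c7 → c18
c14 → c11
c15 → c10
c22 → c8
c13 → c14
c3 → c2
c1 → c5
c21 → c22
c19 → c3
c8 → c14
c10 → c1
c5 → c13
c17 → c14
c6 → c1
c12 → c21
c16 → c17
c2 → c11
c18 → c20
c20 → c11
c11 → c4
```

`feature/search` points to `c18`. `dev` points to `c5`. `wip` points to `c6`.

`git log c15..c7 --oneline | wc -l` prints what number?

Reachable from c7: {c11, c18, c20, c4, c7}.
Reachable from c15: {c1, c10, c11, c13, c14, c15, c4, c5}.
In c7's history but not c15's: {c18, c20, c7} — 3 commits.

3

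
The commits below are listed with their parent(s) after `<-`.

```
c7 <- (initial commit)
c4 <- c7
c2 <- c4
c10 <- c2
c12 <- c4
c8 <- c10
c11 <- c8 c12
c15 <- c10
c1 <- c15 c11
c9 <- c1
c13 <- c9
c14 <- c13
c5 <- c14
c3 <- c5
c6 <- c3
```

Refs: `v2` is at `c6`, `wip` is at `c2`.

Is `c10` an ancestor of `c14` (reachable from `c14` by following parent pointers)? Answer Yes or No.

Ancestors of c14 (commits reachable by following parents): {c1, c10, c11, c12, c13, c14, c15, c2, c4, c7, c8, c9}.
c10 is in that set, so it is an ancestor of c14.

Yes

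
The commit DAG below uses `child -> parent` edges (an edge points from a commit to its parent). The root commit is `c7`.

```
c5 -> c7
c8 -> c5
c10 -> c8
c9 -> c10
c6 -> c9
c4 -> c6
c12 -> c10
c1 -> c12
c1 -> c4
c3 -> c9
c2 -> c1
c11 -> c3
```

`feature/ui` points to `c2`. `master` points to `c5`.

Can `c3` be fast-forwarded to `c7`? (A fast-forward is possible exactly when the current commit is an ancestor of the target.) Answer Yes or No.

A fast-forward from c3 to c7 is possible iff c3 is an ancestor of c7.
Ancestors of c7: {c7}.
c3 is not among them, so fast-forward is not possible.

No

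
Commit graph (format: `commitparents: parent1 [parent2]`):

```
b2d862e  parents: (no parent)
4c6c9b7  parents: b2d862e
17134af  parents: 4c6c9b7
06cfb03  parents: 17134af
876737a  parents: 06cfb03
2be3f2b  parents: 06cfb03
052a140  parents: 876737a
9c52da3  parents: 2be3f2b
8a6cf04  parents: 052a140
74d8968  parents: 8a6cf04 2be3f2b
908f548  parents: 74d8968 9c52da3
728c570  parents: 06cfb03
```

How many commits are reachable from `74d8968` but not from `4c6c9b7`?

Reachable from 74d8968: {052a140, 06cfb03, 17134af, 2be3f2b, 4c6c9b7, 74d8968, 876737a, 8a6cf04, b2d862e}.
Reachable from 4c6c9b7: {4c6c9b7, b2d862e}.
In 74d8968's history but not 4c6c9b7's: {052a140, 06cfb03, 17134af, 2be3f2b, 74d8968, 876737a, 8a6cf04} — 7 commits.

7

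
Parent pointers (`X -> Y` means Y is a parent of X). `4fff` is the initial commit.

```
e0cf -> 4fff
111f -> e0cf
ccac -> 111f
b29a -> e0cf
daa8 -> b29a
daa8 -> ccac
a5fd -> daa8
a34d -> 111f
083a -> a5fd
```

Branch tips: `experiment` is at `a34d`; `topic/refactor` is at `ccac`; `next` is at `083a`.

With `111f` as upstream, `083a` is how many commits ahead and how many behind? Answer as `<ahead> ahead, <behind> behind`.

5 ahead, 0 behind

Reachable from 083a: {083a, 111f, 4fff, a5fd, b29a, ccac, daa8, e0cf}.
Reachable from 111f: {111f, 4fff, e0cf}.
Only in 083a's history (ahead): {083a, a5fd, b29a, ccac, daa8} — 5.
Only in 111f's history (behind): {} — 0.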